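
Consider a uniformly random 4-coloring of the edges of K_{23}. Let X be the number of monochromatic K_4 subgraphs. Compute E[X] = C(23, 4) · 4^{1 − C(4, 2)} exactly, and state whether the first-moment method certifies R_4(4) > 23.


E[X] = C(23, 4) · 4^{1 − 6} = 8855 · 4^{−5} = 8855/1024.
As a reduced fraction: E[X] = 8855/1024 ≈ 8.64746.
Is E[X] < 1? NO.
Since E[X] ≥ 1, the first-moment bound is inconclusive at n = 23; it does NOT by itself certify R_4(4) > 23.

E[X] = 8855/1024 ≈ 8.64746; E[X] ≥ 1; first-moment method inconclusive here.


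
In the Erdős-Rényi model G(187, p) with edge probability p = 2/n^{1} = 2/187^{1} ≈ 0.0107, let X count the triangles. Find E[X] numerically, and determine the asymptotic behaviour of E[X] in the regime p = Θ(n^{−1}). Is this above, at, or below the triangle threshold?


Number of potential triangles: C(187, 3) = 1072445.
Each occurs with probability p³ ≈ (0.0107)³ ≈ 1.223391e-06.
By linearity: E[X] = C(187, 3)·p³ ≈ 1072445 · 1.223391e-06 ≈ 1.3120.
Here α = 1, so p = 2/n is exactly at the triangle threshold p ~ 1/n. Asymptotically E[X] → c³/6 = 2³/6 = 4/3 ≈ 1.3333, a bounded constant. In this regime the triangle count is asymptotically Poisson(c³/6).

E[X] ≈ 1.3120; in regime p = Θ(1/n^{1}) E[X] stays bounded (at the triangle threshold p ~ 1/n).


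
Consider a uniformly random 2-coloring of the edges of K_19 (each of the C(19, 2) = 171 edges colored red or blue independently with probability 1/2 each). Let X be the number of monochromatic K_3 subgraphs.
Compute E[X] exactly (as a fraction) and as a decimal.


Let X = Σ_S X_S over the C(19, 3) = 969 subsets S of size 3, where X_S = 1 if the K_3 on S is monochromatic.
For a fixed S, the K_3 on S has C(3, 2) = 3 edges. P[all 3 edges red] = (1/2)^3, and likewise for blue, so P[monochromatic] = 2·(1/2)^3 = 2^{1 − 3} = 1/4.
By linearity: E[X] = C(19, 3) · 2^{1 − 3} = 969 · 1/4 = 969/4.
Numerically: E[X] ≈ 242.250.

E[X] = C(19,3)·2^(1−C(3,2)) = 969/4 ≈ 242.250.


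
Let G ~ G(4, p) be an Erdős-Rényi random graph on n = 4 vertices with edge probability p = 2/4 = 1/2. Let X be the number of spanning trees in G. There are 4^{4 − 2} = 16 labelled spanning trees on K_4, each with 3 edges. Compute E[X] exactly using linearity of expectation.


K_4 has 4^{4 − 2} = 16 labelled spanning trees.
For each such spanning tree H, let X_H = 1 if all 3 edges of H are present in G. Then P[X_H = 1] = p^{3} = (1/2)^{3} = 1/8.
By linearity: E[X] = Σ_H E[X_H] = 16 · p^{3} = 16 · 1/8 = 2.
Numerically: E[X] ≈ 2.

E[X] = 16 · (1/2)^{3} = 2 ≈ 2.


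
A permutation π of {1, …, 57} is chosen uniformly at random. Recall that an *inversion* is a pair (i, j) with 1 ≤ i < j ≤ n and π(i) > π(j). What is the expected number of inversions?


Write X = Σ X_I over the C(57, 2) = 1596 pairs i < j, with X_I the indicator of one inversion.
There are 1596 indicators.
For each fixed pair i < j, the values π(i) and π(j) are two distinct elements of {1, …, 57} in uniformly random order; by symmetry P[π(i) > π(j)] = 1/2.
By linearity: E[X] = 1596 · (1/2) = C(57, 2) · (1/2) = 1596/2 = 798 ≈ 798.000000.

E[X] = 798 = 798.000000.


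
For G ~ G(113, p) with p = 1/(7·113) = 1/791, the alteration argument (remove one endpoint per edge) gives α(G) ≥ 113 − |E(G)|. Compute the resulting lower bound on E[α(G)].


E[|E(G)|] = C(113, 2)·p = 6328 · (1/791) = 8.
E[α(G)] ≥ n − E[|E(G)|] = 113 − 8 = 105.
Numerically: ≈ 105.0000.
(This is only a lower bound; the true E[α(G)] may be larger.)

E[α(G)] ≥ 105 ≈ 105.0000.


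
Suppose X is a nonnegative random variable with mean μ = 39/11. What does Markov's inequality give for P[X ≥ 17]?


μ = E[X] = 39/11, a = 17.
Markov: P[X ≥ 17] ≤ μ/a = (39/11)/17 = 39/187.
Numerically: ≈ 0.2086.
(Since a = 17 > μ = 3.5455, the bound 39/187 is < 1 and informative.)

P[X ≥ 17] ≤ 39/187 ≈ 0.2086.


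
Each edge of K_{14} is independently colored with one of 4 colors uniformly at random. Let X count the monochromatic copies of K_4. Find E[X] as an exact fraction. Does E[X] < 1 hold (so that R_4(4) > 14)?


E[X] = C(14, 4) · 4^{1 − 6} = 1001 · 4^{−5} = 1001/1024.
As a reduced fraction: E[X] = 1001/1024 ≈ 0.97754.
Is E[X] < 1? YES.
Since E[X] < 1, there exists a 4-coloring of K_{14} with no monochromatic K_4; hence R_4(4) > 14.

E[X] = 1001/1024 ≈ 0.97754; E[X] < 1, so R_4(4) > 14.


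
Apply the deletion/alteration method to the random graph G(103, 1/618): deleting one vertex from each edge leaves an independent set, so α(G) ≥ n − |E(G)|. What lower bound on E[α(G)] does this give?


E[|E(G)|] = C(103, 2)·p = 5253 · (1/618) = 17/2.
E[α(G)] ≥ n − E[|E(G)|] = 103 − 17/2 = 189/2.
Numerically: ≈ 94.500.
(This is only a lower bound; the true E[α(G)] may be larger.)

E[α(G)] ≥ 189/2 ≈ 94.500.


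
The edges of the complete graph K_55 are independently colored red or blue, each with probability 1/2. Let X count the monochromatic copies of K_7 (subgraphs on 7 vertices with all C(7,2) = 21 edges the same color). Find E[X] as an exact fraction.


Let X = Σ_S X_S over the C(55, 7) = 202927725 subsets S of size 7, where X_S = 1 if the K_7 on S is monochromatic.
For a fixed S, the K_7 on S has C(7, 2) = 21 edges. P[all 21 edges red] = (1/2)^21, and likewise for blue, so P[monochromatic] = 2·(1/2)^21 = 2^{1 − 21} = 1/1048576.
By linearity: E[X] = C(55, 7) · 2^{1 − 21} = 202927725 · 1/1048576 = 202927725/1048576.
Numerically: E[X] ≈ 193.52696.

E[X] = C(55,7)·2^(1−C(7,2)) = 202927725/1048576 ≈ 193.52696.


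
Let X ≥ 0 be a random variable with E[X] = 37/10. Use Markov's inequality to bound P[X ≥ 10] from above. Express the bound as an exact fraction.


μ = E[X] = 37/10, a = 10.
Markov: P[X ≥ 10] ≤ μ/a = (37/10)/10 = 37/100.
Numerically: ≈ 0.37000.
(Since a = 10 > μ = 3.70000, the bound 37/100 is < 1 and informative.)

P[X ≥ 10] ≤ 37/100 ≈ 0.37000.


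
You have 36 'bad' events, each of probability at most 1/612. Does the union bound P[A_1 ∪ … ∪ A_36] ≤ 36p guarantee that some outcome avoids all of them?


Union bound: P[∪_{i=1}^{36} A_i] ≤ Σ_i P[A_i] ≤ 36·p = 36·(1/612) = 1/17.
Numerically: 1/17 ≈ 0.0588.
Is 1/17 < 1? YES.
Since P[∪ A_i] ≤ 1/17 < 1, the complement has P[∩ A_i^c] ≥ 1 − 1/17 = 16/17 > 0, so some outcome avoids every A_i.

36·p = 1/17 ≈ 0.0588; existence CERTIFIED by the union bound.


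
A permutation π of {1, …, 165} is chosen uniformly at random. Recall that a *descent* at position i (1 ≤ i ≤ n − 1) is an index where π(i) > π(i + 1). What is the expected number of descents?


Write X = Σ X_I over i = 1, …, 164, with X_I the indicator of one descent.
There are 164 indicators.
For each fixed i, the pair (π(i), π(i+1)) is a uniformly random ordered pair of distinct values from {1, …, 165}; by symmetry P[π(i) > π(i+1)] = 1/2.
By linearity: E[X] = 164 · (1/2) = (165 − 1) · (1/2) = 82 ≈ 82.000.

E[X] = 82 = 82.000.


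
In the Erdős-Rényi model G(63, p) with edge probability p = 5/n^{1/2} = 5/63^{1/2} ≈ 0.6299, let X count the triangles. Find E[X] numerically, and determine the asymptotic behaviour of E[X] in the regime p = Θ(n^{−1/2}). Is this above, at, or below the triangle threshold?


Number of potential triangles: C(63, 3) = 39711.
Each occurs with probability p³ ≈ (0.6299)³ ≈ 2.499765e-01.
By linearity: E[X] = C(63, 3)·p³ ≈ 39711 · 2.499765e-01 ≈ 9926.8169.
Since α = 1/2 < 1, p = c/n^{1/2} ≫ 1/n is above the triangle threshold p ~ 1/n. Asymptotically E[X] ~ (c³/6)·n^{3(1−α)} = (5³/6)·n^{1.5} → ∞; triangles are abundant w.h.p.

E[X] ≈ 9926.8169; in regime p = Θ(1/n^{1/2}) E[X] diverges (above the triangle threshold p ~ 1/n).


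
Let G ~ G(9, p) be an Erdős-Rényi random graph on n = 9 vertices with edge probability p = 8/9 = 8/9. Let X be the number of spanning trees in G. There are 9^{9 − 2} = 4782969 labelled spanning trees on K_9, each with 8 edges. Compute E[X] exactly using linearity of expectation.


K_9 has 9^{9 − 2} = 4782969 labelled spanning trees.
For each such spanning tree H, let X_H = 1 if all 8 edges of H are present in G. Then P[X_H = 1] = p^{8} = (8/9)^{8} = 16777216/43046721.
By linearity: E[X] = Σ_H E[X_H] = 4782969 · p^{8} = 4782969 · 16777216/43046721 = 16777216/9.
Numerically: E[X] ≈ 1.86414e+06.

E[X] = 4782969 · (8/9)^{8} = 16777216/9 ≈ 1.86414e+06.


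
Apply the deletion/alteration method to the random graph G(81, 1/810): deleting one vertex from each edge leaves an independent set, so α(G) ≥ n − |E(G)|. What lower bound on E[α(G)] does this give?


E[|E(G)|] = C(81, 2)·p = 3240 · (1/810) = 4.
E[α(G)] ≥ n − E[|E(G)|] = 81 − 4 = 77.
Numerically: ≈ 77.00000.
(This is only a lower bound; the true E[α(G)] may be larger.)

E[α(G)] ≥ 77 ≈ 77.00000.


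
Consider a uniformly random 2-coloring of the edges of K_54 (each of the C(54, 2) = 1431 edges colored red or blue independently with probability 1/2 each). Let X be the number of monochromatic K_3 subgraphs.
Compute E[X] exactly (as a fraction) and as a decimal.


Let X = Σ_S X_S over the C(54, 3) = 24804 subsets S of size 3, where X_S = 1 if the K_3 on S is monochromatic.
For a fixed S, the K_3 on S has C(3, 2) = 3 edges. P[all 3 edges red] = (1/2)^3, and likewise for blue, so P[monochromatic] = 2·(1/2)^3 = 2^{1 − 3} = 1/4.
By linearity: E[X] = C(54, 3) · 2^{1 − 3} = 24804 · 1/4 = 6201.
Numerically: E[X] ≈ 6201.000000.

E[X] = C(54,3)·2^(1−C(3,2)) = 6201 ≈ 6201.000000.


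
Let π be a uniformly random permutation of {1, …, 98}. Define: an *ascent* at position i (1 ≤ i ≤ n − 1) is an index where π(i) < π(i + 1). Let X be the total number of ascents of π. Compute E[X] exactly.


Write X = Σ X_I over i = 1, …, 97, with X_I the indicator of one ascent.
There are 97 indicators.
For each fixed i, the pair (π(i), π(i+1)) is a uniformly random ordered pair of distinct values from {1, …, 98}; by symmetry P[π(i) < π(i+1)] = 1/2.
By linearity: E[X] = 97 · (1/2) = (98 − 1) · (1/2) = 97/2 ≈ 48.50000.

E[X] = 97/2 = 48.50000.


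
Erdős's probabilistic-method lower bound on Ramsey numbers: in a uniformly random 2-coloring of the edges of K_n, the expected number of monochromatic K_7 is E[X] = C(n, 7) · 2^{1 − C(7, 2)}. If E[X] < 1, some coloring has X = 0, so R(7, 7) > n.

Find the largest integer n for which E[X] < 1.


We need C(n, 7) · 2^{1 − 21} < 1, i.e. C(n, 7) < 2^{21 − 1} = 1048576.
Check values of n near the boundary:
  n = 21: C(21, 7) = 116280; 116280 < 1048576? YES
  n = 22: C(22, 7) = 170544; 170544 < 1048576? YES
  n = 23: C(23, 7) = 245157; 245157 < 1048576? YES
  n = 24: C(24, 7) = 346104; 346104 < 1048576? YES
  n = 25: C(25, 7) = 480700; 480700 < 1048576? YES
  n = 26: C(26, 7) = 657800; 657800 < 1048576? YES
  n = 27: C(27, 7) = 888030; 888030 < 1048576? YES
  n = 28: C(28, 7) = 1184040; 1184040 < 1048576? NO
The largest n with C(n, 7) < 1048576 is n = 27 (where E[X] = 444015/524288 ≈ 0.84689). Hence R(7, 7) > 27, i.e. R(7, 7) ≥ 28.

Largest n = 27; hence R(7, 7) > 27.


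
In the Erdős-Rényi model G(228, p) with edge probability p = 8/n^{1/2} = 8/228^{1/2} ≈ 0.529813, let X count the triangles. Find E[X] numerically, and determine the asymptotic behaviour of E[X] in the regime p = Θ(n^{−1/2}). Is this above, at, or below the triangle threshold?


Number of potential triangles: C(228, 3) = 1949476.
Each occurs with probability p³ ≈ (0.529813)³ ≈ 1.48719423e-01.
By linearity: E[X] = C(228, 3)·p³ ≈ 1949476 · 1.48719423e-01 ≈ 289924.944991.
Since α = 1/2 < 1, p = c/n^{1/2} ≫ 1/n is above the triangle threshold p ~ 1/n. Asymptotically E[X] ~ (c³/6)·n^{3(1−α)} = (8³/6)·n^{1.5} → ∞; triangles are abundant w.h.p.

E[X] ≈ 289924.944991; in regime p = Θ(1/n^{1/2}) E[X] diverges (above the triangle threshold p ~ 1/n).


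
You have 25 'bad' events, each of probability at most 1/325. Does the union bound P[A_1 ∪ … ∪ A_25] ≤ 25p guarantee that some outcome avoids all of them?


Union bound: P[∪_{i=1}^{25} A_i] ≤ Σ_i P[A_i] ≤ 25·p = 25·(1/325) = 1/13.
Numerically: 1/13 ≈ 0.077.
Is 1/13 < 1? YES.
Since P[∪ A_i] ≤ 1/13 < 1, the complement has P[∩ A_i^c] ≥ 1 − 1/13 = 12/13 > 0, so some outcome avoids every A_i.

25·p = 1/13 ≈ 0.077; existence CERTIFIED by the union bound.


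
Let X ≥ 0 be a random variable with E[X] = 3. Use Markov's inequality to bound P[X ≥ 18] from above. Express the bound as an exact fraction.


μ = E[X] = 3, a = 18.
Markov: P[X ≥ 18] ≤ μ/a = (3)/18 = 1/6.
Numerically: ≈ 0.167.
(Since a = 18 > μ = 3.000, the bound 1/6 is < 1 and informative.)

P[X ≥ 18] ≤ 1/6 ≈ 0.167.


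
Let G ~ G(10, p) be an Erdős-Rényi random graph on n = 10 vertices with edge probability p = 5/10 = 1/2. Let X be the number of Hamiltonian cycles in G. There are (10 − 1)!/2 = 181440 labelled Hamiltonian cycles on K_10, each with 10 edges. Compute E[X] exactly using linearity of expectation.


K_10 has (10 − 1)!/2 = 181440 labelled Hamiltonian cycles.
For each such Hamiltonian cycle H, let X_H = 1 if all 10 edges of H are present in G. Then P[X_H = 1] = p^{10} = (1/2)^{10} = 1/1024.
By linearity of expectation: E[X] = Σ_H E[X_H] = 181440 · p^{10} = 181440 · 1/1024 = 2835/16.
Numerically: E[X] ≈ 177.19.

E[X] = 181440 · (1/2)^{10} = 2835/16 ≈ 177.19.


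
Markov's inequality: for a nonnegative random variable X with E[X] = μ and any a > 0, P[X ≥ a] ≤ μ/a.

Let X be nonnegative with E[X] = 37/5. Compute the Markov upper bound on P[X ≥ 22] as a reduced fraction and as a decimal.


μ = E[X] = 37/5, a = 22.
Markov: P[X ≥ 22] ≤ μ/a = (37/5)/22 = 37/110.
Numerically: ≈ 0.3364.
(Since a = 22 > μ = 7.4000, the bound 37/110 is < 1 and informative.)

P[X ≥ 22] ≤ 37/110 ≈ 0.3364.


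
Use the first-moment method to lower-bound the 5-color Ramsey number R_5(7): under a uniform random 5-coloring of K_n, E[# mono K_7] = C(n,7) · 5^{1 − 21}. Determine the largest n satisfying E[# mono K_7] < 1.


We need C(n, 7) · 5^{1 − 21} < 1, i.e. C(n, 7) < 5^{21 − 1} = 95367431640625.
Check values of n near the boundary:
  n = 336: C(336, 7) = 90079147136880; 90079147136880 < 95367431640625? YES
  n = 337: C(337, 7) = 91989916924632; 91989916924632 < 95367431640625? YES
  n = 338: C(338, 7) = 93935323022736; 93935323022736 < 95367431640625? YES
  n = 339: C(339, 7) = 95915887062372; 95915887062372 < 95367431640625? NO
  n = 340: C(340, 7) = 97932136940560; 97932136940560 < 95367431640625? NO
The largest n with C(n, 7) < 95367431640625 is n = 338 (where E[X] = 93935323022736/95367431640625 ≈ 0.98498). Hence R_5(7) > 338, i.e. R_5(7) ≥ 339.

Largest n = 338; hence R_5(7) > 338.


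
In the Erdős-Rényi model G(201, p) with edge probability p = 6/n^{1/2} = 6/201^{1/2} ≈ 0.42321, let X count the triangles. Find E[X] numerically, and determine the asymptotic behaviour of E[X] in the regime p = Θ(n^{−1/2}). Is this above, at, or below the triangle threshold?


Number of potential triangles: C(201, 3) = 1333300.
Each occurs with probability p³ ≈ (0.42321)³ ≈ 7.5798335e-02.
By linearity: E[X] = C(201, 3)·p³ ≈ 1333300 · 7.5798335e-02 ≈ 101061.91984.
Since α = 1/2 < 1, p = c/n^{1/2} ≫ 1/n is above the triangle threshold p ~ 1/n. Asymptotically E[X] ~ (c³/6)·n^{3(1−α)} = (6³/6)·n^{1.5} → ∞; triangles are abundant w.h.p.

E[X] ≈ 101061.91984; in regime p = Θ(1/n^{1/2}) E[X] diverges (above the triangle threshold p ~ 1/n).


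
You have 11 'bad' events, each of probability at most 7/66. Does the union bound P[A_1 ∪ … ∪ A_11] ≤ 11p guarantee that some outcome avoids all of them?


Union bound: P[∪_{i=1}^{11} A_i] ≤ Σ_i P[A_i] ≤ 11·p = 11·(7/66) = 7/6.
Numerically: 7/6 ≈ 1.1667.
Is 7/6 < 1? NO.
Since the bound 7/6 is ≥ 1, the union bound is uninformative here; it does NOT by itself certify existence.

11·p = 7/6 ≈ 1.1667; existence NOT certified by the union bound.


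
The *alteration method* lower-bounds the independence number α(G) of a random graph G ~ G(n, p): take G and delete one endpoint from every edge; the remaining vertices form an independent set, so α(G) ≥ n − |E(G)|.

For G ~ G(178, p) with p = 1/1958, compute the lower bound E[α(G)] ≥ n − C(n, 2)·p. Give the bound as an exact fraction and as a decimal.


E[|E(G)|] = C(178, 2)·p = 15753 · (1/1958) = 177/22.
E[α(G)] ≥ n − E[|E(G)|] = 178 − 177/22 = 3739/22.
Numerically: ≈ 169.954545.
(This is only a lower bound; the true E[α(G)] may be larger.)

E[α(G)] ≥ 3739/22 ≈ 169.954545.


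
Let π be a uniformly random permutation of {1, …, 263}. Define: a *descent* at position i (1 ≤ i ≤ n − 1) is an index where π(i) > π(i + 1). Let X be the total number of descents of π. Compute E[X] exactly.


Write X = Σ X_I over i = 1, …, 262, with X_I the indicator of one descent.
There are 262 indicators.
For each fixed i, the pair (π(i), π(i+1)) is a uniformly random ordered pair of distinct values from {1, …, 263}; by symmetry P[π(i) > π(i+1)] = 1/2.
By linearity: E[X] = 262 · (1/2) = (263 − 1) · (1/2) = 131 ≈ 131.0000.

E[X] = 131 = 131.0000.


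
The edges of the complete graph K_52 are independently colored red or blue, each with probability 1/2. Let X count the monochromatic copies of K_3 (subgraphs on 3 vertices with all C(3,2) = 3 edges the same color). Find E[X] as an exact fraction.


Let X = Σ_S X_S over the C(52, 3) = 22100 subsets S of size 3, where X_S = 1 if the K_3 on S is monochromatic.
For a fixed S, the K_3 on S has C(3, 2) = 3 edges. P[all 3 edges red] = (1/2)^3, and likewise for blue, so P[monochromatic] = 2·(1/2)^3 = 2^{1 − 3} = 1/4.
By linearity: E[X] = C(52, 3) · 2^{1 − 3} = 22100 · 1/4 = 5525.
Numerically: E[X] ≈ 5525.000.

E[X] = C(52,3)·2^(1−C(3,2)) = 5525 ≈ 5525.000.


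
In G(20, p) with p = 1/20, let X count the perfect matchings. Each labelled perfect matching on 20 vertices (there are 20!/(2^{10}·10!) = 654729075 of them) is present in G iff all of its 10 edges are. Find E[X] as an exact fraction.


K_20 has 20!/(2^{10}·10!) = 654729075 labelled perfect matchings.
For each such perfect matching H, let X_H = 1 if all 10 edges of H are present in G. Then P[X_H = 1] = p^{10} = (1/20)^{10} = 1/10240000000000.
Summing the indicators: E[X] = Σ_H E[X_H] = 654729075 · p^{10} = 654729075 · 1/10240000000000 = 26189163/409600000000.
Numerically: E[X] ≈ 6.39e-05.

E[X] = 654729075 · (1/20)^{10} = 26189163/409600000000 ≈ 6.39e-05.


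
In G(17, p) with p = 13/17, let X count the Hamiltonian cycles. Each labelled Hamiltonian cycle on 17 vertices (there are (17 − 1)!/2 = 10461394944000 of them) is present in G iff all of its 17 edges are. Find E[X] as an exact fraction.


K_17 has (17 − 1)!/2 = 10461394944000 labelled Hamiltonian cycles.
For each such Hamiltonian cycle H, let X_H = 1 if all 17 edges of H are present in G. Then P[X_H = 1] = p^{17} = (13/17)^{17} = 8650415919381337933/827240261886336764177.
By linearity of expectation: E[X] = Σ_H E[X_H] = 10461394944000 · p^{17} = 10461394944000 · 8650415919381337933/827240261886336764177 = 90495417362513040260241610752000/827240261886336764177.
Numerically: E[X] ≈ 1.09394e+11.

E[X] = 10461394944000 · (13/17)^{17} = 90495417362513040260241610752000/827240261886336764177 ≈ 1.09394e+11.


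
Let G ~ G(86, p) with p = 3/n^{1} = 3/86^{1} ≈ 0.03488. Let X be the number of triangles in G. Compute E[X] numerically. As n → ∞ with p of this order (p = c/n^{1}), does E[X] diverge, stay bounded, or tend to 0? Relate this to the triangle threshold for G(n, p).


Number of potential triangles: C(86, 3) = 102340.
Each occurs with probability p³ ≈ (0.03488)³ ≈ 4.244909e-05.
By linearity: E[X] = C(86, 3)·p³ ≈ 102340 · 4.244909e-05 ≈ 4.3442.
Here α = 1, so p = 3/n is exactly at the triangle threshold p ~ 1/n. Asymptotically E[X] → c³/6 = 3³/6 = 9/2 ≈ 4.5000, a bounded constant. In this regime the triangle count is asymptotically Poisson(c³/6).

E[X] ≈ 4.3442; in regime p = Θ(1/n^{1}) E[X] stays bounded (at the triangle threshold p ~ 1/n).


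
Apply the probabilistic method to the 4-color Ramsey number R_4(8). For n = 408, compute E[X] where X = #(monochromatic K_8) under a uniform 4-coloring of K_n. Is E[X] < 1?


E[X] = C(408, 8) · 4^{1 − 28} = 17773458424095231 · 4^{−27} = 17773458424095231/18014398509481984.
As a reduced fraction: E[X] = 17773458424095231/18014398509481984 ≈ 0.9866251.
Is E[X] < 1? YES.
Since E[X] < 1, there exists a 4-coloring of K_{408} with no monochromatic K_8; hence R_4(8) > 408.

E[X] = 17773458424095231/18014398509481984 ≈ 0.9866251; E[X] < 1, so R_4(8) > 408.


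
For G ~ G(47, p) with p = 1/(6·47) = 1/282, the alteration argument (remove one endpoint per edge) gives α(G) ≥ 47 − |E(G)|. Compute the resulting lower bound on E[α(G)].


E[|E(G)|] = C(47, 2)·p = 1081 · (1/282) = 23/6.
E[α(G)] ≥ n − E[|E(G)|] = 47 − 23/6 = 259/6.
Numerically: ≈ 43.166667.
(This is only a lower bound; the true E[α(G)] may be larger.)

E[α(G)] ≥ 259/6 ≈ 43.166667.


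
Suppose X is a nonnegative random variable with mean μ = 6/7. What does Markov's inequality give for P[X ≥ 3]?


μ = E[X] = 6/7, a = 3.
Markov: P[X ≥ 3] ≤ μ/a = (6/7)/3 = 2/7.
Numerically: ≈ 0.285714.
(Since a = 3 > μ = 0.857143, the bound 2/7 is < 1 and informative.)

P[X ≥ 3] ≤ 2/7 ≈ 0.285714.


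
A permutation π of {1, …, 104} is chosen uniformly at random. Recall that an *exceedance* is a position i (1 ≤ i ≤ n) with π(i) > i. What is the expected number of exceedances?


Write X = Σ_{i=1}^{104} X_i, where X_i = 1_{π(i) > i}.
For each fixed i, π(i) is uniform over {1, …, 104} (marginal of a uniform permutation), so P[π(i) > i] = (n − i)/n. Summing: Σ_{i=1}^{104} (n − i)/n = (0 + 1 + … + 103)/104 = 104(104 − 1)/(2·104) = (104 − 1)/2.
Hence E[X] = Σ_{i=1}^{104} (104 − i)/104 = 103/2 ≈ 51.500.

E[X] = 103/2 = 51.500.


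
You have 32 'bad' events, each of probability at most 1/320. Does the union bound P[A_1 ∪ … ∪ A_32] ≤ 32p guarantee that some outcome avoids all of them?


Union bound: P[∪_{i=1}^{32} A_i] ≤ Σ_i P[A_i] ≤ 32·p = 32·(1/320) = 1/10.
Numerically: 1/10 ≈ 0.1000000.
Is 1/10 < 1? YES.
Since P[∪ A_i] ≤ 1/10 < 1, the complement has P[∩ A_i^c] ≥ 1 − 1/10 = 9/10 > 0, so some outcome avoids every A_i.

32·p = 1/10 ≈ 0.1000000; existence CERTIFIED by the union bound.


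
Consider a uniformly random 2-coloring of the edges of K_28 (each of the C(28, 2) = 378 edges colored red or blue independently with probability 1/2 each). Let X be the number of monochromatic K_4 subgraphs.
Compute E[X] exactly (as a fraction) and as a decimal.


Let X = Σ_S X_S over the C(28, 4) = 20475 subsets S of size 4, where X_S = 1 if the K_4 on S is monochromatic.
For a fixed S, the K_4 on S has C(4, 2) = 6 edges. P[all 6 edges red] = (1/2)^6, and likewise for blue, so P[monochromatic] = 2·(1/2)^6 = 2^{1 − 6} = 1/32.
By linearity of expectation: E[X] = C(28, 4) · 2^{1 − 6} = 20475 · 1/32 = 20475/32.
Numerically: E[X] ≈ 639.844.

E[X] = C(28,4)·2^(1−C(4,2)) = 20475/32 ≈ 639.844.


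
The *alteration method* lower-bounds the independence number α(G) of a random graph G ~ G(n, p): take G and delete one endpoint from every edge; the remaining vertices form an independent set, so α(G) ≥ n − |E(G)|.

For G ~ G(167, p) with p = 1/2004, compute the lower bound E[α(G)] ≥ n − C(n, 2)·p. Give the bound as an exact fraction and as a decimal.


E[|E(G)|] = C(167, 2)·p = 13861 · (1/2004) = 83/12.
E[α(G)] ≥ n − E[|E(G)|] = 167 − 83/12 = 1921/12.
Numerically: ≈ 160.08333.
(This is only a lower bound; the true E[α(G)] may be larger.)

E[α(G)] ≥ 1921/12 ≈ 160.08333.


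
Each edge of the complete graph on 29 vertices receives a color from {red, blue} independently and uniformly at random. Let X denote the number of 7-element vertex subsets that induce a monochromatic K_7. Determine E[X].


Let X = Σ_S X_S over the C(29, 7) = 1560780 subsets S of size 7, where X_S = 1 if the K_7 on S is monochromatic.
For a fixed S, the K_7 on S has C(7, 2) = 21 edges. P[all 21 edges red] = (1/2)^21, and likewise for blue, so P[monochromatic] = 2·(1/2)^21 = 2^{1 − 21} = 1/1048576.
By linearity of expectation: E[X] = C(29, 7) · 2^{1 − 21} = 1560780 · 1/1048576 = 390195/262144.
Numerically: E[X] ≈ 1.488476.

E[X] = C(29,7)·2^(1−C(7,2)) = 390195/262144 ≈ 1.488476.


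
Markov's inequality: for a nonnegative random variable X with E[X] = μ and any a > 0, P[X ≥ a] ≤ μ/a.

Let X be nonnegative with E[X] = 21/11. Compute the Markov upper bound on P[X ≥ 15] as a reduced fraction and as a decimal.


μ = E[X] = 21/11, a = 15.
Markov: P[X ≥ 15] ≤ μ/a = (21/11)/15 = 7/55.
Numerically: ≈ 0.127273.
(Since a = 15 > μ = 1.909091, the bound 7/55 is < 1 and informative.)

P[X ≥ 15] ≤ 7/55 ≈ 0.127273.


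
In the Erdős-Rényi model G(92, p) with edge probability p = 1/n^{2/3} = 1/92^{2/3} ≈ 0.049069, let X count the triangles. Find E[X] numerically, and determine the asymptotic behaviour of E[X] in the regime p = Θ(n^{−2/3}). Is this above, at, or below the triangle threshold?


Number of potential triangles: C(92, 3) = 125580.
Each occurs with probability p³ ≈ (0.049069)³ ≈ 1.1814745e-04.
By linearity: E[X] = C(92, 3)·p³ ≈ 125580 · 1.1814745e-04 ≈ 14.83696.
Since α = 2/3 < 1, p = c/n^{2/3} ≫ 1/n is above the triangle threshold p ~ 1/n. Asymptotically E[X] ~ (c³/6)·n^{3(1−α)} = (1³/6)·n^{1} → ∞; triangles are abundant w.h.p.

E[X] ≈ 14.83696; in regime p = Θ(1/n^{2/3}) E[X] diverges (above the triangle threshold p ~ 1/n).


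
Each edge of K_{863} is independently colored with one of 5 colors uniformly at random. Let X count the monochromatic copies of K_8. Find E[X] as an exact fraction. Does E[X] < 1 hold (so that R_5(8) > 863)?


E[X] = C(863, 8) · 5^{1 − 28} = 7386423071602617757 · 5^{−27} = 7386423071602617757/7450580596923828125.
As a reduced fraction: E[X] = 7386423071602617757/7450580596923828125 ≈ 0.991.
Is E[X] < 1? YES.
Since E[X] < 1, there exists a 5-coloring of K_{863} with no monochromatic K_8; hence R_5(8) > 863.

E[X] = 7386423071602617757/7450580596923828125 ≈ 0.991; E[X] < 1, so R_5(8) > 863.


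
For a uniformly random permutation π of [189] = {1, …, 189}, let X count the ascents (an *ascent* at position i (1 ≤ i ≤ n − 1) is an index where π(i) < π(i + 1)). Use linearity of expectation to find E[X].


Write X = Σ X_I over i = 1, …, 188, with X_I the indicator of one ascent.
There are 188 indicators.
For each fixed i, the pair (π(i), π(i+1)) is a uniformly random ordered pair of distinct values from {1, …, 189}; by symmetry P[π(i) < π(i+1)] = 1/2.
By linearity: E[X] = 188 · (1/2) = (189 − 1) · (1/2) = 94 ≈ 94.00000.

E[X] = 94 = 94.00000.


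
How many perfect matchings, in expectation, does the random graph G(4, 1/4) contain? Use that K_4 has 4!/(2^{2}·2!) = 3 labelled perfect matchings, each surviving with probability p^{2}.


K_4 has 4!/(2^{2}·2!) = 3 labelled perfect matchings.
For each such perfect matching H, let X_H = 1 if all 2 edges of H are present in G. Then P[X_H = 1] = p^{2} = (1/4)^{2} = 1/16.
Summing the indicators: E[X] = Σ_H E[X_H] = 3 · p^{2} = 3 · 1/16 = 3/16.
Numerically: E[X] ≈ 0.1875.

E[X] = 3 · (1/4)^{2} = 3/16 ≈ 0.1875.


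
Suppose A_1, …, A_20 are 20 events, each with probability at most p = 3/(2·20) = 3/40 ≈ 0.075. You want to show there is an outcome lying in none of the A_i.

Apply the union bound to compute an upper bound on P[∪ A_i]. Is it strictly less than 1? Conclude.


Union bound: P[∪_{i=1}^{20} A_i] ≤ Σ_i P[A_i] ≤ 20·p = 20·(3/40) = 3/2.
Numerically: 3/2 ≈ 1.500.
Is 3/2 < 1? NO.
Since the bound 3/2 is ≥ 1, the union bound is uninformative here; it does NOT by itself certify existence.

20·p = 3/2 ≈ 1.500; existence NOT certified by the union bound.


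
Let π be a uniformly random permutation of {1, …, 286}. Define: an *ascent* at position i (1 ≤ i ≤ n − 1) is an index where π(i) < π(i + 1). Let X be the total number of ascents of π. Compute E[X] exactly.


Write X = Σ X_I over i = 1, …, 285, with X_I the indicator of one ascent.
There are 285 indicators.
For each fixed i, the pair (π(i), π(i+1)) is a uniformly random ordered pair of distinct values from {1, …, 286}; by symmetry P[π(i) < π(i+1)] = 1/2.
By linearity: E[X] = 285 · (1/2) = (286 − 1) · (1/2) = 285/2 ≈ 142.5000.

E[X] = 285/2 = 142.5000.


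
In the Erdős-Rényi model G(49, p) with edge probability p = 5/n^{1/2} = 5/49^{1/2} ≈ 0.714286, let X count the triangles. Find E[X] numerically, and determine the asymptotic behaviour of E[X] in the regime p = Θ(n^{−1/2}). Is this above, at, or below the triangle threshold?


Number of potential triangles: C(49, 3) = 18424.
Each occurs with probability p³ ≈ (0.714286)³ ≈ 3.64431487e-01.
By linearity: E[X] = C(49, 3)·p³ ≈ 18424 · 3.64431487e-01 ≈ 6714.285714.
Since α = 1/2 < 1, p = c/n^{1/2} ≫ 1/n is above the triangle threshold p ~ 1/n. Asymptotically E[X] ~ (c³/6)·n^{3(1−α)} = (5³/6)·n^{1.5} → ∞; triangles are abundant w.h.p.

E[X] ≈ 6714.285714; in regime p = Θ(1/n^{1/2}) E[X] diverges (above the triangle threshold p ~ 1/n).


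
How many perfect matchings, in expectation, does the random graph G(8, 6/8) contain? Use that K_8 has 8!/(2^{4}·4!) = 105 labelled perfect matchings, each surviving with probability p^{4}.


K_8 has 8!/(2^{4}·4!) = 105 labelled perfect matchings.
For each such perfect matching H, let X_H = 1 if all 4 edges of H are present in G. Then P[X_H = 1] = p^{4} = (3/4)^{4} = 81/256.
Summing the indicators: E[X] = Σ_H E[X_H] = 105 · p^{4} = 105 · 81/256 = 8505/256.
Numerically: E[X] ≈ 33.22.

E[X] = 105 · (3/4)^{4} = 8505/256 ≈ 33.22.


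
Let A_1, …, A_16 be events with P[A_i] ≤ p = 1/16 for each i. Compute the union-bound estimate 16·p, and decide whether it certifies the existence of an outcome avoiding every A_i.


Union bound: P[∪_{i=1}^{16} A_i] ≤ Σ_i P[A_i] ≤ 16·p = 16·(1/16) = 1.
Numerically: 1 ≈ 1.0000000.
Is 1 < 1? NO.
Since the bound 1 is ≥ 1, the union bound is uninformative here; it does NOT by itself certify existence.

16·p = 1 ≈ 1.0000000; existence NOT certified by the union bound.


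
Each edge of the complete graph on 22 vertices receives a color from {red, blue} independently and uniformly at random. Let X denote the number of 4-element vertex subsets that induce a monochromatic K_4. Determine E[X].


Let X = Σ_S X_S over the C(22, 4) = 7315 subsets S of size 4, where X_S = 1 if the K_4 on S is monochromatic.
For a fixed S, the K_4 on S has C(4, 2) = 6 edges. P[all 6 edges red] = (1/2)^6, and likewise for blue, so P[monochromatic] = 2·(1/2)^6 = 2^{1 − 6} = 1/32.
Summing: E[X] = C(22, 4) · 2^{1 − 6} = 7315 · 1/32 = 7315/32.
Numerically: E[X] ≈ 228.59375.

E[X] = C(22,4)·2^(1−C(4,2)) = 7315/32 ≈ 228.59375.


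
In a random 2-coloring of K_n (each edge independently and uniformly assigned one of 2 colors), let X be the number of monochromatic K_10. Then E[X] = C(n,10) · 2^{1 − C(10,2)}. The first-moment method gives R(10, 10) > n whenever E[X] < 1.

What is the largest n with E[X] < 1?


We need C(n, 10) · 2^{1 − 45} < 1, i.e. C(n, 10) < 2^{45 − 1} = 17592186044416.
Check values of n near the boundary:
  n = 97: C(97, 10) = 12576469727536; 12576469727536 < 17592186044416? YES
  n = 98: C(98, 10) = 14005614014756; 14005614014756 < 17592186044416? YES
  n = 99: C(99, 10) = 15579278510796; 15579278510796 < 17592186044416? YES
  n = 100: C(100, 10) = 17310309456440; 17310309456440 < 17592186044416? YES
  n = 101: C(101, 10) = 19212541264840; 19212541264840 < 17592186044416? NO
The largest n with C(n, 10) < 17592186044416 is n = 100 (where E[X] = 2163788682055/2199023255552 ≈ 0.9840). Hence R(10, 10) > 100, i.e. R(10, 10) ≥ 101.

Largest n = 100; hence R(10, 10) > 100.


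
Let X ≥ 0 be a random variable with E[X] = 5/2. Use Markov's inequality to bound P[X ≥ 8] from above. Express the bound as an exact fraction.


μ = E[X] = 5/2, a = 8.
Markov: P[X ≥ 8] ≤ μ/a = (5/2)/8 = 5/16.
Numerically: ≈ 0.312.
(Since a = 8 > μ = 2.500, the bound 5/16 is < 1 and informative.)

P[X ≥ 8] ≤ 5/16 ≈ 0.312.


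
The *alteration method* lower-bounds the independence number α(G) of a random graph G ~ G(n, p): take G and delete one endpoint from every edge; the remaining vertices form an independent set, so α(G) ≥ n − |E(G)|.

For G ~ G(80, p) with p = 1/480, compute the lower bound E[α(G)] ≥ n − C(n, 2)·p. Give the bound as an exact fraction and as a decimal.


E[|E(G)|] = C(80, 2)·p = 3160 · (1/480) = 79/12.
E[α(G)] ≥ n − E[|E(G)|] = 80 − 79/12 = 881/12.
Numerically: ≈ 73.4167.
(This is only a lower bound; the true E[α(G)] may be larger.)

E[α(G)] ≥ 881/12 ≈ 73.4167.


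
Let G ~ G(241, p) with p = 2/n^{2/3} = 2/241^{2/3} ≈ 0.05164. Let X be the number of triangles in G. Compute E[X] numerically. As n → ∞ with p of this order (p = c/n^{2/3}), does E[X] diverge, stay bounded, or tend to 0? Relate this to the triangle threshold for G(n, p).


Number of potential triangles: C(241, 3) = 2303960.
Each occurs with probability p³ ≈ (0.05164)³ ≈ 1.377387e-04.
By linearity: E[X] = C(241, 3)·p³ ≈ 2303960 · 1.377387e-04 ≈ 317.3444.
Since α = 2/3 < 1, p = c/n^{2/3} ≫ 1/n is above the triangle threshold p ~ 1/n. Asymptotically E[X] ~ (c³/6)·n^{3(1−α)} = (2³/6)·n^{1} → ∞; triangles are abundant w.h.p.

E[X] ≈ 317.3444; in regime p = Θ(1/n^{2/3}) E[X] diverges (above the triangle threshold p ~ 1/n).


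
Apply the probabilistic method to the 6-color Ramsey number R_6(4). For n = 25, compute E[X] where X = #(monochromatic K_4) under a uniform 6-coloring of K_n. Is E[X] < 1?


E[X] = C(25, 4) · 6^{1 − 6} = 12650 · 6^{−5} = 12650/7776.
As a reduced fraction: E[X] = 6325/3888 ≈ 1.6268.
Is E[X] < 1? NO.
Since E[X] ≥ 1, the first-moment bound is inconclusive at n = 25; it does NOT by itself certify R_6(4) > 25.

E[X] = 6325/3888 ≈ 1.6268; E[X] ≥ 1; first-moment method inconclusive here.


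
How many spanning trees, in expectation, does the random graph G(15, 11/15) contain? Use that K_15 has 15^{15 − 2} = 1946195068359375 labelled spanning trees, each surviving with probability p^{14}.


K_15 has 15^{15 − 2} = 1946195068359375 labelled spanning trees.
For each such spanning tree H, let X_H = 1 if all 14 edges of H are present in G. Then P[X_H = 1] = p^{14} = (11/15)^{14} = 379749833583241/29192926025390625.
By linearity: E[X] = Σ_H E[X_H] = 1946195068359375 · p^{14} = 1946195068359375 · 379749833583241/29192926025390625 = 379749833583241/15.
Numerically: E[X] ≈ 2.5317e+13.

E[X] = 1946195068359375 · (11/15)^{14} = 379749833583241/15 ≈ 2.5317e+13.


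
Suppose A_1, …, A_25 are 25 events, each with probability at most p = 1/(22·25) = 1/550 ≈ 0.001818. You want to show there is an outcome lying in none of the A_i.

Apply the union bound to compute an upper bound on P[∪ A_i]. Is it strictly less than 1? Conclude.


Union bound: P[∪_{i=1}^{25} A_i] ≤ Σ_i P[A_i] ≤ 25·p = 25·(1/550) = 1/22.
Numerically: 1/22 ≈ 0.045455.
Is 1/22 < 1? YES.
Since P[∪ A_i] ≤ 1/22 < 1, the complement has P[∩ A_i^c] ≥ 1 − 1/22 = 21/22 > 0, so some outcome avoids every A_i.

25·p = 1/22 ≈ 0.045455; existence CERTIFIED by the union bound.


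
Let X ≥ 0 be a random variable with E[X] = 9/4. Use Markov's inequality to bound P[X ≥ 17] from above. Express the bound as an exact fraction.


μ = E[X] = 9/4, a = 17.
Markov: P[X ≥ 17] ≤ μ/a = (9/4)/17 = 9/68.
Numerically: ≈ 0.132353.
(Since a = 17 > μ = 2.250000, the bound 9/68 is < 1 and informative.)

P[X ≥ 17] ≤ 9/68 ≈ 0.132353.


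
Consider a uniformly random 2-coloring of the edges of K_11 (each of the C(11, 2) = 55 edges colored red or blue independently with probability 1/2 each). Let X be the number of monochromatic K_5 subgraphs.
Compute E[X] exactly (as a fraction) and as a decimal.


Let X = Σ_S X_S over the C(11, 5) = 462 subsets S of size 5, where X_S = 1 if the K_5 on S is monochromatic.
For a fixed S, the K_5 on S has C(5, 2) = 10 edges. P[all 10 edges red] = (1/2)^10, and likewise for blue, so P[monochromatic] = 2·(1/2)^10 = 2^{1 − 10} = 1/512.
Summing: E[X] = C(11, 5) · 2^{1 − 10} = 462 · 1/512 = 231/256.
Numerically: E[X] ≈ 0.9023.

E[X] = C(11,5)·2^(1−C(5,2)) = 231/256 ≈ 0.9023.


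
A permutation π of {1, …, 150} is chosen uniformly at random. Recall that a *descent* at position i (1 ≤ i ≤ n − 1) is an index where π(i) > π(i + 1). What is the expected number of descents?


Write X = Σ X_I over i = 1, …, 149, with X_I the indicator of one descent.
There are 149 indicators.
For each fixed i, the pair (π(i), π(i+1)) is a uniformly random ordered pair of distinct values from {1, …, 150}; by symmetry P[π(i) > π(i+1)] = 1/2.
By linearity: E[X] = 149 · (1/2) = (150 − 1) · (1/2) = 149/2 ≈ 74.5000.

E[X] = 149/2 = 74.5000.


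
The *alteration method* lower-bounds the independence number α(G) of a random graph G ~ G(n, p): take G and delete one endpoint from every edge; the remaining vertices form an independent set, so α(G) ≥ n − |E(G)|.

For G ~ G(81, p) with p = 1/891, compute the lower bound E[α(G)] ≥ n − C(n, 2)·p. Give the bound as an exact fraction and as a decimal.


E[|E(G)|] = C(81, 2)·p = 3240 · (1/891) = 40/11.
E[α(G)] ≥ n − E[|E(G)|] = 81 − 40/11 = 851/11.
Numerically: ≈ 77.364.
(This is only a lower bound; the true E[α(G)] may be larger.)

E[α(G)] ≥ 851/11 ≈ 77.364.


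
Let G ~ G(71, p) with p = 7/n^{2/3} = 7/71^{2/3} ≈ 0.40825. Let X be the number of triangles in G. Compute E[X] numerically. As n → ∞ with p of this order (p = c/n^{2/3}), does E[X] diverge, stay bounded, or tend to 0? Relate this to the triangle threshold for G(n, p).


Number of potential triangles: C(71, 3) = 57155.
Each occurs with probability p³ ≈ (0.40825)³ ≈ 6.80420551e-02.
By linearity: E[X] = C(71, 3)·p³ ≈ 57155 · 6.80420551e-02 ≈ 3888.943662.
Since α = 2/3 < 1, p = c/n^{2/3} ≫ 1/n is above the triangle threshold p ~ 1/n. Asymptotically E[X] ~ (c³/6)·n^{3(1−α)} = (7³/6)·n^{1} → ∞; triangles are abundant w.h.p.

E[X] ≈ 3888.943662; in regime p = Θ(1/n^{2/3}) E[X] diverges (above the triangle threshold p ~ 1/n).


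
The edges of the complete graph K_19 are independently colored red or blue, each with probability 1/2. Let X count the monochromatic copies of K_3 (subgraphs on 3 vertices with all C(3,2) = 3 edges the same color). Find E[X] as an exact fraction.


Let X = Σ_S X_S over the C(19, 3) = 969 subsets S of size 3, where X_S = 1 if the K_3 on S is monochromatic.
For a fixed S, the K_3 on S has C(3, 2) = 3 edges. P[all 3 edges red] = (1/2)^3, and likewise for blue, so P[monochromatic] = 2·(1/2)^3 = 2^{1 − 3} = 1/4.
By linearity of expectation: E[X] = C(19, 3) · 2^{1 − 3} = 969 · 1/4 = 969/4.
Numerically: E[X] ≈ 242.250.

E[X] = C(19,3)·2^(1−C(3,2)) = 969/4 ≈ 242.250.


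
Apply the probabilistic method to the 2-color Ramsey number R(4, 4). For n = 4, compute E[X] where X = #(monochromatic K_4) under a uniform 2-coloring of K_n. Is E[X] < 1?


E[X] = C(4, 4) · 2^{1 − 6} = 1 · 2^{−5} = 1/32.
As a reduced fraction: E[X] = 1/32 ≈ 0.03125.
Is E[X] < 1? YES.
Since E[X] < 1, there exists a 2-coloring of K_{4} with no monochromatic K_4; hence R(4, 4) > 4.

E[X] = 1/32 ≈ 0.03125; E[X] < 1, so R(4, 4) > 4.


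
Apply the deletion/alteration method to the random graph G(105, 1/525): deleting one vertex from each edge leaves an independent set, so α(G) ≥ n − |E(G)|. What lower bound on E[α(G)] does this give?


E[|E(G)|] = C(105, 2)·p = 5460 · (1/525) = 52/5.
E[α(G)] ≥ n − E[|E(G)|] = 105 − 52/5 = 473/5.
Numerically: ≈ 94.600000.
(This is only a lower bound; the true E[α(G)] may be larger.)

E[α(G)] ≥ 473/5 ≈ 94.600000.
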